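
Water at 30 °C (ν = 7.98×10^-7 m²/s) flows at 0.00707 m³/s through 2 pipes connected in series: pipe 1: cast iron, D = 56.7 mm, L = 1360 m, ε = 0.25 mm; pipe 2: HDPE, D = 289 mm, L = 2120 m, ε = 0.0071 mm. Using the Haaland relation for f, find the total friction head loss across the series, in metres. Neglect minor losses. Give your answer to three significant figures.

H ≈ 285 m

Pipe 1: V = 2.800 m/s, Re = 1.99×10^5, ε/D = 0.00441, f = 0.02977, h_1 = f(L/D)V²/2g = 285.4 m
Pipe 2: V = 0.1078 m/s, Re = 3.90×10^4, ε/D = 2.46×10^-5, f = 0.02197, h_2 = f(L/D)V²/2g = 0.09541 m
Series → Q common, losses add: H = Σh = 285.5 m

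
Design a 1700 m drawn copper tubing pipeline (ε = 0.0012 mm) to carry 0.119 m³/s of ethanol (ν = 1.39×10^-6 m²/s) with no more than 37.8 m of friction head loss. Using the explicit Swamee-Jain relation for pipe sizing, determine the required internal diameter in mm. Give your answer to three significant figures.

D ≈ 237 mm

Swamee-Jain (Type III): D = 0.66·[ε^1.25·(LQ²/(gh_f))^4.75 + ν·Q^9.4·(L/(gh_f))^5.2]^0.04
LQ²/(gh_f) = 0.06492; L/(gh_f) = 4.584
Term 1 = ε^1.25·(…)^4.75 = 9.07×10^-14; Term 2 = ν·Q^9.4·(…)^5.2 = 7.80×10^-12
D = 0.66·(9.07×10^-14 + 7.80×10^-12)^0.04 = 0.2374 m = 237 mm
Check: V = 2.69 m/s, Re = 4.59×10^5, f = 0.01337, h_f = 35.3 m ≈ 37.8 m ✓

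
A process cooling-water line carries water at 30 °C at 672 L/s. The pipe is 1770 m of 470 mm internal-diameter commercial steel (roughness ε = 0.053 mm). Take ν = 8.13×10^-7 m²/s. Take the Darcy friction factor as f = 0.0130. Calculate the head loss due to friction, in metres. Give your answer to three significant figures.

V = 4Q/(πD²) = 4·0.672/(π·0.470²) = 3.873 m/s
h_f = f(L/D)V²/(2g) = 0.01300·(1770/0.470)·3.873²/(2·9.81) = 37.44 m

h_f ≈ 37.4 m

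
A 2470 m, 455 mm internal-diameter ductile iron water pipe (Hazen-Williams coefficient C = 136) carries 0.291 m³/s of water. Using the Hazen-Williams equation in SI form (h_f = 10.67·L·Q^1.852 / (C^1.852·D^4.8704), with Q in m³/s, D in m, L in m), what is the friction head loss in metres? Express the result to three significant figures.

h_f ≈ 13.9 m

h_f = 10.67·2470·0.291^1.852 / (136^1.852·0.455^4.8704) = 13.88 m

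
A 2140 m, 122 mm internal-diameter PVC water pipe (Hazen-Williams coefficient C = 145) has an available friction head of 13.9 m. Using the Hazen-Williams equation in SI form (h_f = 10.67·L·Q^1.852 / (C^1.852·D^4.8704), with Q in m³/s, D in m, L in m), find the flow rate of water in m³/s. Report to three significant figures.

Rearranging: Q = [h_f·C^1.852·D^4.8704 / (10.67·L)]^(1/1.852)
Q = [13.9·145^1.852·0.122^4.8704 / (10.67·2140)]^0.540 = 0.01053 m³/s

Q ≈ 0.0105 m³/s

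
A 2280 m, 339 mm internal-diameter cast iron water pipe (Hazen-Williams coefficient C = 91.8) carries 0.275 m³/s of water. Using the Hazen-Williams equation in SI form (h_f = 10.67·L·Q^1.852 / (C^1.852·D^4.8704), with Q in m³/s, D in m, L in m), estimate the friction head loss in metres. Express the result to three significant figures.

h_f ≈ 100 m

h_f = 10.67·2280·0.275^1.852 / (91.8^1.852·0.339^4.8704) = 100.2 m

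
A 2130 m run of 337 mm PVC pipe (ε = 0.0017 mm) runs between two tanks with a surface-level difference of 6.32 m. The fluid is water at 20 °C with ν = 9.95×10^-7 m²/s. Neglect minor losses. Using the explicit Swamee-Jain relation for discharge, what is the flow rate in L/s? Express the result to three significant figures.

Q ≈ 107 L/s

Swamee-Jain (Type II): Q = -0.965·√(gD⁵h_f/L)·ln[ε/(3.7D) + √(3.17ν²L/(gD³h_f))]
√(gD⁵h_f/L) = √(9.81·0.337⁵·6.32/2130) = 0.01125
ε/(3.7D) = 1.36×10^-6; √(3.17ν²L/(gD³h_f)) = 5.31×10^-5
Q = -0.965·0.01125·ln(5.444×10^-5) = 0.1066 m³/s
Check: V = 1.19 m/s, Re = 4.05×10^5, f = 0.01367, h_f = 6.29 m ≈ 6.32 m ✓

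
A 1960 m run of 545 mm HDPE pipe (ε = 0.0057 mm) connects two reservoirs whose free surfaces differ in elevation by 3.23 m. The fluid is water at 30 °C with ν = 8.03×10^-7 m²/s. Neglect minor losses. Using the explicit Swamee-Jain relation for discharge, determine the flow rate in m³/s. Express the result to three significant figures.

Q ≈ 0.280 m³/s

Swamee-Jain (Type II): Q = -0.965·√(gD⁵h_f/L)·ln[ε/(3.7D) + √(3.17ν²L/(gD³h_f))]
√(gD⁵h_f/L) = √(9.81·0.545⁵·3.23/1960) = 0.02788
ε/(3.7D) = 2.83×10^-6; √(3.17ν²L/(gD³h_f)) = 2.79×10^-5
Q = -0.965·0.02788·ln(3.077×10^-5) = 0.2795 m³/s
Check: V = 1.20 m/s, Re = 8.13×10^5, f = 0.01225, h_f = 3.22 m ≈ 3.23 m ✓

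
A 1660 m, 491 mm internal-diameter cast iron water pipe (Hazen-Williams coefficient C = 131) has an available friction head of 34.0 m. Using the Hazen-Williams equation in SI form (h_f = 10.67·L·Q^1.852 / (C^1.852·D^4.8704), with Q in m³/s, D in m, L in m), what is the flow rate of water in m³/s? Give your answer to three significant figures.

Rearranging: Q = [h_f·C^1.852·D^4.8704 / (10.67·L)]^(1/1.852)
Q = [34.0·131^1.852·0.491^4.8704 / (10.67·1660)]^0.540 = 0.6885 m³/s

Q ≈ 0.689 m³/s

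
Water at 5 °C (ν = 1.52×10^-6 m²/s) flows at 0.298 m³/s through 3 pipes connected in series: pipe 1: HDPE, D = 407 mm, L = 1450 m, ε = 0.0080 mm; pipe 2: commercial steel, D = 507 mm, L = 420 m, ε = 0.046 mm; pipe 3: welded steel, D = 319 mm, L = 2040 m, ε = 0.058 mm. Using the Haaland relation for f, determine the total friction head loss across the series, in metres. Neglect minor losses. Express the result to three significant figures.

H ≈ 79.8 m

Pipe 1: V = 2.291 m/s, Re = 6.13×10^5, ε/D = 1.97×10^-5, f = 0.01287, h_1 = f(L/D)V²/2g = 12.26 m
Pipe 2: V = 1.476 m/s, Re = 4.92×10^5, ε/D = 9.07×10^-5, f = 0.01418, h_2 = f(L/D)V²/2g = 1.305 m
Pipe 3: V = 3.729 m/s, Re = 7.83×10^5, ε/D = 1.82×10^-4, f = 0.01461, h_3 = f(L/D)V²/2g = 66.19 m
Series → Q common, losses add: H = Σh = 79.76 m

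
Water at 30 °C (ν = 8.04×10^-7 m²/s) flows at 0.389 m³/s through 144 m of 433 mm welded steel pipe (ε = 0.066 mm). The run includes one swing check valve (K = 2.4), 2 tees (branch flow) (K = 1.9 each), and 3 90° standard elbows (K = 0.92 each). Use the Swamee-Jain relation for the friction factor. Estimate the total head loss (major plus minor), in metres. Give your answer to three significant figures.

H_L ≈ 4.83 m

V = 4Q/(πD²) = 2.642 m/s; V²/2g = 0.3557 m
Re = 1.42×10^6, ε/D = 1.52×10^-4 → f = 0.01392 (Swamee-Jain)
Major: h_f = f(L/D)·V²/2g = 0.01392·332.6·0.3557 = 1.647 m
Minor: ΣK = 8.96; h_m = ΣK·V²/2g = 3.187 m
Total H_L = 1.647 + 3.187 = 4.834 m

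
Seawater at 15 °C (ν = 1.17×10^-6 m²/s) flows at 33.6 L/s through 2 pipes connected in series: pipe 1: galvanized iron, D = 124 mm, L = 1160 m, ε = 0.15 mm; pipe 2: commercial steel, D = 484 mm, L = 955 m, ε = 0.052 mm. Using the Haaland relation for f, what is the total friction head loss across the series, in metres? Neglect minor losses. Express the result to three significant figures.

H ≈ 79.0 m

Pipe 1: V = 2.782 m/s, Re = 2.95×10^5, ε/D = 0.00121, f = 0.02138, h_1 = f(L/D)V²/2g = 78.91 m
Pipe 2: V = 0.1826 m/s, Re = 7.55×10^4, ε/D = 1.07×10^-4, f = 0.01931, h_2 = f(L/D)V²/2g = 0.06478 m
Series → Q common, losses add: H = Σh = 78.97 m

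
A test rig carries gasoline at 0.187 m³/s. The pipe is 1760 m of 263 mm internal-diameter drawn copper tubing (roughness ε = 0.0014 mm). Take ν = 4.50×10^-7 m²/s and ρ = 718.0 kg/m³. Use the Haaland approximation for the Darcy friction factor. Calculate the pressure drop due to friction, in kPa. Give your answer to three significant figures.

V = 4Q/(πD²) = 4·0.187/(π·0.263²) = 3.442 m/s
Re = VD/ν = 3.442·0.263/4.50×10^-7 = 2.01×10^6 → turbulent
ε/D = 0.0014/263 = 5.32×10^-6
Haaland: f = 0.01049
h_f = f(L/D)V²/(2g) = 0.01049·(1760/0.263)·3.442²/(2·9.81) = 42.38 m
Δp = ρg·h_f = 718.0·9.81·42.38 = 298.5 kPa

Δp ≈ 299 kPa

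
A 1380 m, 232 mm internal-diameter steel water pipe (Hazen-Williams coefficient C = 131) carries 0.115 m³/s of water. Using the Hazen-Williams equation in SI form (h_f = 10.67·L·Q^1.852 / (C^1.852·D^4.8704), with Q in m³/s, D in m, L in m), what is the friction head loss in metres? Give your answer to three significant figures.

h_f = 10.67·1380·0.115^1.852 / (131^1.852·0.232^4.8704) = 39.59 m

h_f ≈ 39.6 m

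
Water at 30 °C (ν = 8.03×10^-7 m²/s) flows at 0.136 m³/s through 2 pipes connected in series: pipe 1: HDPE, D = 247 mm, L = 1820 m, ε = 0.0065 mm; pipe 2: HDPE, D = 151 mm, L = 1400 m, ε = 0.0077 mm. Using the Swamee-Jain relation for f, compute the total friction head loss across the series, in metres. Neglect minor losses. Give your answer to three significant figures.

H ≈ 372 m

Pipe 1: V = 2.838 m/s, Re = 8.73×10^5, ε/D = 2.63×10^-5, f = 0.01244, h_1 = f(L/D)V²/2g = 37.65 m
Pipe 2: V = 7.594 m/s, Re = 1.43×10^6, ε/D = 5.10×10^-5, f = 0.01225, h_2 = f(L/D)V²/2g = 333.9 m
Series → Q common, losses add: H = Σh = 371.5 m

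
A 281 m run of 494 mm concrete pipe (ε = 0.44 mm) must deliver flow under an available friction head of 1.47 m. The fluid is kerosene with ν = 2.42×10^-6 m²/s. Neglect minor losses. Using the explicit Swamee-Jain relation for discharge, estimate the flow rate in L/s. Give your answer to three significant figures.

Swamee-Jain (Type II): Q = -0.965·√(gD⁵h_f/L)·ln[ε/(3.7D) + √(3.17ν²L/(gD³h_f))]
√(gD⁵h_f/L) = √(9.81·0.494⁵·1.47/281) = 0.03886
ε/(3.7D) = 2.41×10^-4; √(3.17ν²L/(gD³h_f)) = 5.48×10^-5
Q = -0.965·0.03886·ln(2.955×10^-4) = 0.3047 m³/s
Check: V = 1.59 m/s, Re = 3.25×10^5, f = 0.02020, h_f = 1.48 m ≈ 1.47 m ✓

Q ≈ 305 L/s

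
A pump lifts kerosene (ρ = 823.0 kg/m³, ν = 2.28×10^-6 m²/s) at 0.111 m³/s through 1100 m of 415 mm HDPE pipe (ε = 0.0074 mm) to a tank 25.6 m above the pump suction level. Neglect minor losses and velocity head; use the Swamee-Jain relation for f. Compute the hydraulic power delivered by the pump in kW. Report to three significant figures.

P_hyd ≈ 24.3 kW

V = 4Q/(πD²) = 0.8206 m/s; Re = 1.49×10^5; ε/D = 1.78×10^-5; f = 0.01659
h_f = f(L/D)V²/2g = 1.509 m
Total head H = z + h_f = 25.6 + 1.509 = 27.11 m
P_hyd = ρgQH = 823.0·9.81·0.111·27.11 = 24.29 kW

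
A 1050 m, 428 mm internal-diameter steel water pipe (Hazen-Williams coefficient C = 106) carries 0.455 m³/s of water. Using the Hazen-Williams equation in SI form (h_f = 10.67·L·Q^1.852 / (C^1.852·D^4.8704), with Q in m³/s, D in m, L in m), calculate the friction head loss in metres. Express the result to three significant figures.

h_f = 10.67·1050·0.455^1.852 / (106^1.852·0.428^4.8704) = 28.85 m

h_f ≈ 28.8 m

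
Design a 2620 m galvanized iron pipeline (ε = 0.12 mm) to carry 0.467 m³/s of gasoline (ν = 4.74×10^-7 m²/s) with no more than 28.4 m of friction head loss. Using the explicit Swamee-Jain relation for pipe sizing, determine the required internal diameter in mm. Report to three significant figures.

D ≈ 484 mm

Swamee-Jain (Type III): D = 0.66·[ε^1.25·(LQ²/(gh_f))^4.75 + ν·Q^9.4·(L/(gh_f))^5.2]^0.04
LQ²/(gh_f) = 2.051; L/(gh_f) = 9.404
Term 1 = ε^1.25·(…)^4.75 = 3.81×10^-4; Term 2 = ν·Q^9.4·(…)^5.2 = 4.25×10^-5
D = 0.66·(3.81×10^-4 + 4.25×10^-5)^0.04 = 0.4837 m = 484 mm
Check: V = 2.54 m/s, Re = 2.59×10^6, f = 0.01476, h_f = 26.3 m ≈ 28.4 m ✓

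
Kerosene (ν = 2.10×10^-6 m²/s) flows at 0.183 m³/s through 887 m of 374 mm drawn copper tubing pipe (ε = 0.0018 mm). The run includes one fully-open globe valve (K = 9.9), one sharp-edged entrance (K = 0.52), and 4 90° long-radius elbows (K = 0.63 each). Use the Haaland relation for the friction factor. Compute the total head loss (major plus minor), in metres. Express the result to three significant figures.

V = 4Q/(πD²) = 1.666 m/s; V²/2g = 0.1414 m
Re = 2.97×10^5, ε/D = 4.81×10^-6 → f = 0.01441 (Haaland)
Major: h_f = f(L/D)·V²/2g = 0.01441·2372·0.1414 = 4.833 m
Minor: ΣK = 12.9; h_m = ΣK·V²/2g = 1.830 m
Total H_L = 4.833 + 1.830 = 6.664 m

H_L ≈ 6.66 m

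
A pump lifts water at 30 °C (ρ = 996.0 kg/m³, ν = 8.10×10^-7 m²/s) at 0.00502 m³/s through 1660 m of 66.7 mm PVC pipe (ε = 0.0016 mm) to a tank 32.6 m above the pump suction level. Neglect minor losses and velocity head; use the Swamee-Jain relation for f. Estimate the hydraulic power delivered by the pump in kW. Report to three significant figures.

V = 4Q/(πD²) = 1.437 m/s; Re = 1.18×10^5; ε/D = 2.40×10^-5; f = 0.01741
h_f = f(L/D)V²/2g = 45.59 m
Total head H = z + h_f = 32.6 + 45.59 = 78.19 m
P_hyd = ρgQH = 996.0·9.81·0.00502·78.19 = 3.835 kW

P_hyd ≈ 3.84 kW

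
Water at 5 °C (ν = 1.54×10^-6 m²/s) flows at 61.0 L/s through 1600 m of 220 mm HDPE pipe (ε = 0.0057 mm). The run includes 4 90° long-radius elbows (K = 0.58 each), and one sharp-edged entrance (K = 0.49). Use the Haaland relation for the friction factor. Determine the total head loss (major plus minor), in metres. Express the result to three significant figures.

H_L ≈ 15.0 m

V = 4Q/(πD²) = 1.605 m/s; V²/2g = 0.1312 m
Re = 2.29×10^5, ε/D = 2.59×10^-5 → f = 0.01528 (Haaland)
Major: h_f = f(L/D)·V²/2g = 0.01528·7273·0.1312 = 14.58 m
Minor: ΣK = 2.81; h_m = ΣK·V²/2g = 0.3688 m
Total H_L = 14.58 + 0.3688 = 14.95 m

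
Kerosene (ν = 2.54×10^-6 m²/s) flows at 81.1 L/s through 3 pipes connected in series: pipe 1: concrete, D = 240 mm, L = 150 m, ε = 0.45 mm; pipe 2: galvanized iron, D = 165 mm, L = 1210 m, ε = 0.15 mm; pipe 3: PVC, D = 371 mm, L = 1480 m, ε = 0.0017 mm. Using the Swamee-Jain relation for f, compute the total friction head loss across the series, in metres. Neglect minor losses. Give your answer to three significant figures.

Pipe 1: V = 1.793 m/s, Re = 1.69×10^5, ε/D = 0.00188, f = 0.02430, h_1 = f(L/D)V²/2g = 2.487 m
Pipe 2: V = 3.793 m/s, Re = 2.46×10^5, ε/D = 9.09×10^-4, f = 0.02057, h_2 = f(L/D)V²/2g = 110.6 m
Pipe 3: V = 0.7502 m/s, Re = 1.10×10^5, ε/D = 4.58×10^-6, f = 0.01756, h_3 = f(L/D)V²/2g = 2.009 m
Series → Q common, losses add: H = Σh = 115.1 m

H ≈ 115 m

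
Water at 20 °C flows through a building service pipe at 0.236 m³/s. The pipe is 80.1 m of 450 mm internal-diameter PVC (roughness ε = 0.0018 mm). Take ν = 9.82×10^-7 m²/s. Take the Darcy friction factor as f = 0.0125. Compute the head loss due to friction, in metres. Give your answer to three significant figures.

V = 4Q/(πD²) = 4·0.236/(π·0.450²) = 1.484 m/s
h_f = f(L/D)V²/(2g) = 0.01250·(80.1/0.450)·1.484²/(2·9.81) = 0.2497 m

h_f ≈ 0.250 m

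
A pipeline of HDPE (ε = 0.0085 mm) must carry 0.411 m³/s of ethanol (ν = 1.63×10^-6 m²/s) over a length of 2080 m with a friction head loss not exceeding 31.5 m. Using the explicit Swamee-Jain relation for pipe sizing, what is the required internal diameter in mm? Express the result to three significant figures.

Swamee-Jain (Type III): D = 0.66·[ε^1.25·(LQ²/(gh_f))^4.75 + ν·Q^9.4·(L/(gh_f))^5.2]^0.04
LQ²/(gh_f) = 1.137; L/(gh_f) = 6.731
Term 1 = ε^1.25·(…)^4.75 = 8.45×10^-7; Term 2 = ν·Q^9.4·(…)^5.2 = 7.73×10^-6
D = 0.66·(8.45×10^-7 + 7.73×10^-6)^0.04 = 0.4139 m = 414 mm
Check: V = 3.05 m/s, Re = 7.76×10^5, f = 0.01254, h_f = 30.0 m ≈ 31.5 m ✓

D ≈ 414 mm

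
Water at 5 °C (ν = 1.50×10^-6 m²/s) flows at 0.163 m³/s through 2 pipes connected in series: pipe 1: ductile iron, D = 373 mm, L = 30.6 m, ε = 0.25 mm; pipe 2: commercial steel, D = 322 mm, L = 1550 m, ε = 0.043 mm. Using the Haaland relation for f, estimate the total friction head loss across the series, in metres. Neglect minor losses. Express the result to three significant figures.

H ≈ 14.8 m

Pipe 1: V = 1.492 m/s, Re = 3.71×10^5, ε/D = 6.70×10^-4, f = 0.01880, h_1 = f(L/D)V²/2g = 0.1749 m
Pipe 2: V = 2.002 m/s, Re = 4.30×10^5, ε/D = 1.34×10^-4, f = 0.01487, h_2 = f(L/D)V²/2g = 14.61 m
Series → Q common, losses add: H = Σh = 14.79 m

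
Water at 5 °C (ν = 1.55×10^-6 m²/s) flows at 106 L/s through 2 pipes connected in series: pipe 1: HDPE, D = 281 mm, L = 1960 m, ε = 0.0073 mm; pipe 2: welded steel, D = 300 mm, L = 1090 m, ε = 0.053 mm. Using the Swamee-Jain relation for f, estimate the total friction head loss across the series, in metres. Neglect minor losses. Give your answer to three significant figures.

Pipe 1: V = 1.709 m/s, Re = 3.10×10^5, ε/D = 2.60×10^-5, f = 0.01459, h_1 = f(L/D)V²/2g = 15.16 m
Pipe 2: V = 1.500 m/s, Re = 2.90×10^5, ε/D = 1.77×10^-4, f = 0.01618, h_2 = f(L/D)V²/2g = 6.739 m
Series → Q common, losses add: H = Σh = 21.90 m

H ≈ 21.9 m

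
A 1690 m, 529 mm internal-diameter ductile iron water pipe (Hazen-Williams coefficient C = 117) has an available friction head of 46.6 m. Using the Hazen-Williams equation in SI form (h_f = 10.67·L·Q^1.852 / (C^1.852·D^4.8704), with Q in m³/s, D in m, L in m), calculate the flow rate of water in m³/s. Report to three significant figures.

Rearranging: Q = [h_f·C^1.852·D^4.8704 / (10.67·L)]^(1/1.852)
Q = [46.6·117^1.852·0.529^4.8704 / (10.67·1690)]^0.540 = 0.8784 m³/s

Q ≈ 0.878 m³/s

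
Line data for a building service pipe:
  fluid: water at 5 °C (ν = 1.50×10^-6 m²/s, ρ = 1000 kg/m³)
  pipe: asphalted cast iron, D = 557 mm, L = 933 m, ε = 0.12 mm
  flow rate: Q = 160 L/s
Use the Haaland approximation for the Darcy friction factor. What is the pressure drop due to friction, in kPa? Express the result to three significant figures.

V = 4Q/(πD²) = 4·0.160/(π·0.557²) = 0.6566 m/s
Re = VD/ν = 0.6566·0.557/1.50×10^-6 = 2.44×10^5 → turbulent
ε/D = 0.12/557 = 2.15×10^-4
Haaland: f = 0.01656
h_f = f(L/D)V²/(2g) = 0.01656·(933/0.557)·0.6566²/(2·9.81) = 0.6097 m
Δp = ρg·h_f = 1000·9.81·0.6097 = 5.981 kPa

Δp ≈ 5.98 kPa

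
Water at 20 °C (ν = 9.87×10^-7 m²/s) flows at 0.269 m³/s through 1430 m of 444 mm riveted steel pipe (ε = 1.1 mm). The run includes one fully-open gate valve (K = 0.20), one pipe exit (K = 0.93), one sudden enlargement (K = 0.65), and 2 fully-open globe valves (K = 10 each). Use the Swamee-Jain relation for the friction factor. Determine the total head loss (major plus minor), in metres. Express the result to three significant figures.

H_L ≈ 15.8 m

V = 4Q/(πD²) = 1.737 m/s; V²/2g = 0.1538 m
Re = 7.82×10^5, ε/D = 0.00248 → f = 0.02510 (Swamee-Jain)
Major: h_f = f(L/D)·V²/2g = 0.02510·3221·0.1538 = 12.44 m
Minor: ΣK = 21.8; h_m = ΣK·V²/2g = 3.351 m
Total H_L = 12.44 + 3.351 = 15.79 m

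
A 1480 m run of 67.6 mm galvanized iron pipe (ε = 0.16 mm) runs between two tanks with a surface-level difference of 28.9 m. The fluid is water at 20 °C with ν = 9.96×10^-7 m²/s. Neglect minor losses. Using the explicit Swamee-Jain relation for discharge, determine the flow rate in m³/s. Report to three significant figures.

Swamee-Jain (Type II): Q = -0.965·√(gD⁵h_f/L)·ln[ε/(3.7D) + √(3.17ν²L/(gD³h_f))]
√(gD⁵h_f/L) = √(9.81·0.0676⁵·28.9/1480) = 5.200×10^-4
ε/(3.7D) = 6.40×10^-4; √(3.17ν²L/(gD³h_f)) = 2.31×10^-4
Q = -0.965·5.200×10^-4·ln(8.702×10^-4) = 0.003536 m³/s
Check: V = 0.985 m/s, Re = 6.69×10^4, f = 0.02695, h_f = 29.2 m ≈ 28.9 m ✓

Q ≈ 0.00354 m³/s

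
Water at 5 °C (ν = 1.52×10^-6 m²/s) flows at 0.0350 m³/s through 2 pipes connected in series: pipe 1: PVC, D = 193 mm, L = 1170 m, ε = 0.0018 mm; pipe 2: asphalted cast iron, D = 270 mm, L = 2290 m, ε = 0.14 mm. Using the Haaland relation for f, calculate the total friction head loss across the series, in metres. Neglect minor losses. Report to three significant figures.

H ≈ 10.5 m

Pipe 1: V = 1.196 m/s, Re = 1.52×10^5, ε/D = 9.33×10^-6, f = 0.01641, h_1 = f(L/D)V²/2g = 7.257 m
Pipe 2: V = 0.6113 m/s, Re = 1.09×10^5, ε/D = 5.19×10^-4, f = 0.01994, h_2 = f(L/D)V²/2g = 3.221 m
Series → Q common, losses add: H = Σh = 10.48 m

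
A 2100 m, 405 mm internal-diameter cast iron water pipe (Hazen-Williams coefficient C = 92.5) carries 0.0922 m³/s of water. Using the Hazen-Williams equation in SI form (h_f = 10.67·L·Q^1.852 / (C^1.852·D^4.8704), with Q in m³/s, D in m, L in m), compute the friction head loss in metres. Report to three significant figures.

h_f ≈ 5.05 m

h_f = 10.67·2100·0.0922^1.852 / (92.5^1.852·0.405^4.8704) = 5.054 m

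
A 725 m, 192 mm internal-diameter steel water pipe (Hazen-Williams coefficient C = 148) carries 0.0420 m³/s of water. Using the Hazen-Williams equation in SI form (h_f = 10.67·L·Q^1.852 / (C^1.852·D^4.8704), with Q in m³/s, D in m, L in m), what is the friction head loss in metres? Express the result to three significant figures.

h_f ≈ 6.46 m

h_f = 10.67·725·0.0420^1.852 / (148^1.852·0.192^4.8704) = 6.457 m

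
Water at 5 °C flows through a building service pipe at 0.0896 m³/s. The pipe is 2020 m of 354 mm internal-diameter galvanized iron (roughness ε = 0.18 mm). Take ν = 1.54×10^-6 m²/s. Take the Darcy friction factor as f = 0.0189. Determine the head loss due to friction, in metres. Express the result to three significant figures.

h_f ≈ 4.56 m

V = 4Q/(πD²) = 4·0.0896/(π·0.354²) = 0.9104 m/s
h_f = f(L/D)V²/(2g) = 0.01890·(2020/0.354)·0.9104²/(2·9.81) = 4.555 m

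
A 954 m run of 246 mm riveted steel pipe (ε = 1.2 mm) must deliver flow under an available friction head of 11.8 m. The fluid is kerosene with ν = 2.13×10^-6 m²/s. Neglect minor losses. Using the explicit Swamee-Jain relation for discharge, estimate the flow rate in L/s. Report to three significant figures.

Swamee-Jain (Type II): Q = -0.965·√(gD⁵h_f/L)·ln[ε/(3.7D) + √(3.17ν²L/(gD³h_f))]
√(gD⁵h_f/L) = √(9.81·0.246⁵·11.8/954) = 0.01046
ε/(3.7D) = 0.00132; √(3.17ν²L/(gD³h_f)) = 8.92×10^-5
Q = -0.965·0.01046·ln(0.001408) = 0.06625 m³/s
Check: V = 1.39 m/s, Re = 1.61×10^5, f = 0.03094, h_f = 11.9 m ≈ 11.8 m ✓

Q ≈ 66.2 L/s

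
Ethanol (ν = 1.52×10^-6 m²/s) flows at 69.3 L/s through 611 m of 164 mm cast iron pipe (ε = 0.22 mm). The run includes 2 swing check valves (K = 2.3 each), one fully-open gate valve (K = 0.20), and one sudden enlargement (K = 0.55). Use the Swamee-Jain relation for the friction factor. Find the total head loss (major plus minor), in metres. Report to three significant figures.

H_L ≈ 47.8 m

V = 4Q/(πD²) = 3.281 m/s; V²/2g = 0.5485 m
Re = 3.54×10^5, ε/D = 0.00134 → f = 0.02194 (Swamee-Jain)
Major: h_f = f(L/D)·V²/2g = 0.02194·3726·0.5485 = 44.83 m
Minor: ΣK = 5.35; h_m = ΣK·V²/2g = 2.935 m
Total H_L = 44.83 + 2.935 = 47.76 m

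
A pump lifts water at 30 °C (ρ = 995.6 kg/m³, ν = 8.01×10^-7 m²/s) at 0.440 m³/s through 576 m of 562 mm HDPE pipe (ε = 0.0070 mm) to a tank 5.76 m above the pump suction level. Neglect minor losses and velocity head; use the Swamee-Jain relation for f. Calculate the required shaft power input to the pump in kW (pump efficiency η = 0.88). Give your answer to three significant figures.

V = 4Q/(πD²) = 1.774 m/s; Re = 1.24×10^6; ε/D = 1.25×10^-5; f = 0.01154
h_f = f(L/D)V²/2g = 1.896 m
Total head H = z + h_f = 5.76 + 1.896 = 7.656 m
P_hyd = ρgQH = 995.6·9.81·0.440·7.656 = 32.90 kW
P_shaft = P_hyd/η = 32.90/0.88 = 37.39 kW

P_shaft ≈ 37.4 kW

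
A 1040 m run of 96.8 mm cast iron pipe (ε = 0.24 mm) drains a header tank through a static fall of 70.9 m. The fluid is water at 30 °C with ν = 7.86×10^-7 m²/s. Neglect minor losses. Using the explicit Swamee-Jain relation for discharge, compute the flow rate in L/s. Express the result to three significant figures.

Q ≈ 16.6 L/s

Swamee-Jain (Type II): Q = -0.965·√(gD⁵h_f/L)·ln[ε/(3.7D) + √(3.17ν²L/(gD³h_f))]
√(gD⁵h_f/L) = √(9.81·0.0968⁵·70.9/1040) = 0.002384
ε/(3.7D) = 6.70×10^-4; √(3.17ν²L/(gD³h_f)) = 5.68×10^-5
Q = -0.965·0.002384·ln(7.269×10^-4) = 0.01663 m³/s
Check: V = 2.26 m/s, Re = 2.78×10^5, f = 0.02553, h_f = 71.3 m ≈ 70.9 m ✓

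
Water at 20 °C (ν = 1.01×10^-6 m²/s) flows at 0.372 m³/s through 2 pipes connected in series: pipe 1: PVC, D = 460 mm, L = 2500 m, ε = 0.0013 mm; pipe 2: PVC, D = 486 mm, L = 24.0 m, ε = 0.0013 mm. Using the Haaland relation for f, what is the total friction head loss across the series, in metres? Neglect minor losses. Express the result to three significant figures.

Pipe 1: V = 2.238 m/s, Re = 1.02×10^6, ε/D = 2.83×10^-6, f = 0.01160, h_1 = f(L/D)V²/2g = 16.09 m
Pipe 2: V = 2.005 m/s, Re = 9.65×10^5, ε/D = 2.67×10^-6, f = 0.01170, h_2 = f(L/D)V²/2g = 0.1184 m
Series → Q common, losses add: H = Σh = 16.21 m

H ≈ 16.2 m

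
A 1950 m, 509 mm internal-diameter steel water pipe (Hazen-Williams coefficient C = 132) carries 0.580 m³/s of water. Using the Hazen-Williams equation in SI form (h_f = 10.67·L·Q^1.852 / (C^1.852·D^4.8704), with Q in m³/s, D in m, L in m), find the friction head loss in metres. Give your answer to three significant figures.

h_f = 10.67·1950·0.580^1.852 / (132^1.852·0.509^4.8704) = 24.05 m

h_f ≈ 24.1 m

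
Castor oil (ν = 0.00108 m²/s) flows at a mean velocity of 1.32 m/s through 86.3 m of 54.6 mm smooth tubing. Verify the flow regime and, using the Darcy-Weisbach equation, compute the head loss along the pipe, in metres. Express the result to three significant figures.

Re = VD/ν = 1.32·0.05460/0.00108 = 66.7 → laminar (Re < 2300)
f = 64/Re = 0.9590
h_f = f(L/D)V²/(2g) = 0.9590·(86.3/0.05460)·1.32²/(2·9.81) = 134.6 m

h_f ≈ 135 m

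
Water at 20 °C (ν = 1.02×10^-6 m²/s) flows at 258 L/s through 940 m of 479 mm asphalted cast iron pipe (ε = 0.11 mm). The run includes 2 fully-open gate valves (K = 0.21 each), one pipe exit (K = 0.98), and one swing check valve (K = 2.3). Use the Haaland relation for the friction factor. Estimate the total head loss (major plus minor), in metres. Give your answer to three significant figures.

H_L ≈ 3.51 m

V = 4Q/(πD²) = 1.432 m/s; V²/2g = 0.1045 m
Re = 6.72×10^5, ε/D = 2.30×10^-4 → f = 0.01524 (Haaland)
Major: h_f = f(L/D)·V²/2g = 0.01524·1962·0.1045 = 3.125 m
Minor: ΣK = 3.70; h_m = ΣK·V²/2g = 0.3866 m
Total H_L = 3.125 + 0.3866 = 3.512 m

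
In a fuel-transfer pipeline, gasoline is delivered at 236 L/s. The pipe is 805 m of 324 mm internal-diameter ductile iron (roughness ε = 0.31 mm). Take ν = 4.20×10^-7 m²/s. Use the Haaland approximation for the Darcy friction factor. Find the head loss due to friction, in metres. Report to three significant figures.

h_f ≈ 20.3 m

V = 4Q/(πD²) = 4·0.236/(π·0.324²) = 2.862 m/s
Re = VD/ν = 2.862·0.324/4.20×10^-7 = 2.21×10^6 → turbulent
ε/D = 0.31/324 = 9.57×10^-4
Haaland: f = 0.01959
h_f = f(L/D)V²/(2g) = 0.01959·(805/0.324)·2.862²/(2·9.81) = 20.33 m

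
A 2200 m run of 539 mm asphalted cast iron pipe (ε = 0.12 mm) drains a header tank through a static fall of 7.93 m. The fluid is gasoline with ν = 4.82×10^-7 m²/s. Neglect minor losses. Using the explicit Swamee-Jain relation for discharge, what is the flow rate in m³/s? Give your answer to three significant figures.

Swamee-Jain (Type II): Q = -0.965·√(gD⁵h_f/L)·ln[ε/(3.7D) + √(3.17ν²L/(gD³h_f))]
√(gD⁵h_f/L) = √(9.81·0.539⁵·7.93/2200) = 0.04011
ε/(3.7D) = 6.02×10^-5; √(3.17ν²L/(gD³h_f)) = 1.15×10^-5
Q = -0.965·0.04011·ln(7.170×10^-5) = 0.3694 m³/s
Check: V = 1.62 m/s, Re = 1.81×10^6, f = 0.01463, h_f = 7.98 m ≈ 7.93 m ✓

Q ≈ 0.369 m³/s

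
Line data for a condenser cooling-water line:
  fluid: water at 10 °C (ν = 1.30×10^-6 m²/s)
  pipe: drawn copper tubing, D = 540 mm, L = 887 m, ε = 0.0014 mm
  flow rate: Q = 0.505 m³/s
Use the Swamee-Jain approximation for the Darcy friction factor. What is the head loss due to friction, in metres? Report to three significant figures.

V = 4Q/(πD²) = 4·0.505/(π·0.540²) = 2.205 m/s
Re = VD/ν = 2.205·0.540/1.30×10^-6 = 9.16×10^5 → turbulent
ε/D = 0.0014/540 = 2.59×10^-6
Swamee-Jain: f = 0.01184
h_f = f(L/D)V²/(2g) = 0.01184·(887/0.540)·2.205²/(2·9.81) = 4.821 m

h_f ≈ 4.82 m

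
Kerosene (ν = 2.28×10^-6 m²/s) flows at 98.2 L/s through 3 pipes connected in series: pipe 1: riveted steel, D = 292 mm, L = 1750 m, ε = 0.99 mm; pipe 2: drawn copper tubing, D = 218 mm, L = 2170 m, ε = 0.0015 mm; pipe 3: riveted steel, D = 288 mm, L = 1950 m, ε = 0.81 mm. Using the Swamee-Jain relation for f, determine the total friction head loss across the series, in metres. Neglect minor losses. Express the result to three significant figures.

H ≈ 91.7 m

Pipe 1: V = 1.466 m/s, Re = 1.88×10^5, ε/D = 0.00339, f = 0.02793, h_1 = f(L/D)V²/2g = 18.35 m
Pipe 2: V = 2.631 m/s, Re = 2.52×10^5, ε/D = 6.88×10^-6, f = 0.01493, h_2 = f(L/D)V²/2g = 52.44 m
Pipe 3: V = 1.507 m/s, Re = 1.90×10^5, ε/D = 0.00281, f = 0.02662, h_3 = f(L/D)V²/2g = 20.87 m
Series → Q common, losses add: H = Σh = 91.66 m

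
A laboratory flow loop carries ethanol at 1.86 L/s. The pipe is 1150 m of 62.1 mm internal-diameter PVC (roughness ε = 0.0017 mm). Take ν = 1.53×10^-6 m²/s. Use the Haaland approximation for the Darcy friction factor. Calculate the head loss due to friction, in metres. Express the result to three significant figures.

h_f ≈ 8.69 m

V = 4Q/(πD²) = 4·0.00186/(π·0.0621²) = 0.6141 m/s
Re = VD/ν = 0.6141·0.0621/1.53×10^-6 = 2.49×10^4 → turbulent
ε/D = 0.0017/62.1 = 2.74×10^-5
Haaland: f = 0.02443
h_f = f(L/D)V²/(2g) = 0.02443·(1150/0.0621)·0.6141²/(2·9.81) = 8.695 m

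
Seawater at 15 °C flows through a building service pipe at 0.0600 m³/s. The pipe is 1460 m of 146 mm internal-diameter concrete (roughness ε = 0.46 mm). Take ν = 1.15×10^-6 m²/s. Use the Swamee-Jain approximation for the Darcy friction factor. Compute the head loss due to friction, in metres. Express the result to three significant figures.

h_f ≈ 176 m

V = 4Q/(πD²) = 4·0.0600/(π·0.146²) = 3.584 m/s
Re = VD/ν = 3.584·0.146/1.15×10^-6 = 4.55×10^5 → turbulent
ε/D = 0.46/146 = 0.00315
Swamee-Jain: f = 0.02693
h_f = f(L/D)V²/(2g) = 0.02693·(1460/0.146)·3.584²/(2·9.81) = 176.3 m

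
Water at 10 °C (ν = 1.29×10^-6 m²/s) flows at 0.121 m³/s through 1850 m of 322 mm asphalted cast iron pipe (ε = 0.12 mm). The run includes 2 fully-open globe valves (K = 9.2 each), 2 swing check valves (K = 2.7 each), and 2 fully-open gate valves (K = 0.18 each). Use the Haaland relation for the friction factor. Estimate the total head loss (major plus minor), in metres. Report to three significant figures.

H_L ≈ 13.7 m

V = 4Q/(πD²) = 1.486 m/s; V²/2g = 0.1125 m
Re = 3.71×10^5, ε/D = 3.73×10^-4 → f = 0.01702 (Haaland)
Major: h_f = f(L/D)·V²/2g = 0.01702·5745·0.1125 = 11.01 m
Minor: ΣK = 24.2; h_m = ΣK·V²/2g = 2.719 m
Total H_L = 11.01 + 2.719 = 13.72 m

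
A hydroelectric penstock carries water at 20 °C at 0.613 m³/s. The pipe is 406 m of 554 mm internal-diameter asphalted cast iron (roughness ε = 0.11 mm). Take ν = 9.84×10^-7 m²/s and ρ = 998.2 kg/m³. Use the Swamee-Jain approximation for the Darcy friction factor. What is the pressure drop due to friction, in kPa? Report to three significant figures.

V = 4Q/(πD²) = 4·0.613/(π·0.554²) = 2.543 m/s
Re = VD/ν = 2.543·0.554/9.84×10^-7 = 1.43×10^6 → turbulent
ε/D = 0.11/554 = 1.99×10^-4
Swamee-Jain: f = 0.01449
h_f = f(L/D)V²/(2g) = 0.01449·(406/0.554)·2.543²/(2·9.81) = 3.500 m
Δp = ρg·h_f = 998.2·9.81·3.500 = 34.28 kPa

Δp ≈ 34.3 kPa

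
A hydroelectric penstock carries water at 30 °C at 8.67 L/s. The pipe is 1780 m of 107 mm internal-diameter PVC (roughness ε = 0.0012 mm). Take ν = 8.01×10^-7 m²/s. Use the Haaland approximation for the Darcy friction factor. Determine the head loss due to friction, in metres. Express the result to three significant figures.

V = 4Q/(πD²) = 4·0.00867/(π·0.107²) = 0.9642 m/s
Re = VD/ν = 0.9642·0.107/8.01×10^-7 = 1.29×10^5 → turbulent
ε/D = 0.0012/107 = 1.12×10^-5
Haaland: f = 0.01697
h_f = f(L/D)V²/(2g) = 0.01697·(1780/0.107)·0.9642²/(2·9.81) = 13.37 m

h_f ≈ 13.4 m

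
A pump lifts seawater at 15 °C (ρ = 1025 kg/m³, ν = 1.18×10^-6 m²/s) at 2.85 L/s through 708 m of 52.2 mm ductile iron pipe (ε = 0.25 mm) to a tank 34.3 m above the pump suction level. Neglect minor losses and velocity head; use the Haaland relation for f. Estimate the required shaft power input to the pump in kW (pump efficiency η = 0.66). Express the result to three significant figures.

P_shaft ≈ 3.17 kW

V = 4Q/(πD²) = 1.332 m/s; Re = 5.89×10^4; ε/D = 0.00479; f = 0.03149
h_f = f(L/D)V²/2g = 38.60 m
Total head H = z + h_f = 34.3 + 38.60 = 72.90 m
P_hyd = ρgQH = 1025·9.81·0.00285·72.90 = 2.089 kW
P_shaft = P_hyd/η = 2.089/0.66 = 3.166 kW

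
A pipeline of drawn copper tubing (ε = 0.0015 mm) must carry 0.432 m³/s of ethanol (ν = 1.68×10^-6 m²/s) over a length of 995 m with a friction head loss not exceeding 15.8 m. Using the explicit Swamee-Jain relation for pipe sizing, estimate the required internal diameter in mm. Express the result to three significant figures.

Swamee-Jain (Type III): D = 0.66·[ε^1.25·(LQ²/(gh_f))^4.75 + ν·Q^9.4·(L/(gh_f))^5.2]^0.04
LQ²/(gh_f) = 1.198; L/(gh_f) = 6.419
Term 1 = ε^1.25·(…)^4.75 = 1.24×10^-7; Term 2 = ν·Q^9.4·(…)^5.2 = 9.95×10^-6
D = 0.66·(1.24×10^-7 + 9.95×10^-6)^0.04 = 0.4166 m = 417 mm
Check: V = 3.17 m/s, Re = 7.86×10^5, f = 0.01217, h_f = 14.9 m ≈ 15.8 m ✓

D ≈ 417 mm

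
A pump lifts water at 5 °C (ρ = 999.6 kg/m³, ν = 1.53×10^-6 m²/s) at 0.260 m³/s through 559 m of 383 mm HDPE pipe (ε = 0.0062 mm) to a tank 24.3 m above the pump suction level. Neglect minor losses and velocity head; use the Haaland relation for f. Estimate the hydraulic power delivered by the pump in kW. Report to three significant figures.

V = 4Q/(πD²) = 2.257 m/s; Re = 5.65×10^5; ε/D = 1.62×10^-5; f = 0.01299
h_f = f(L/D)V²/2g = 4.921 m
Total head H = z + h_f = 24.3 + 4.921 = 29.22 m
P_hyd = ρgQH = 999.6·9.81·0.260·29.22 = 74.50 kW

P_hyd ≈ 74.5 kW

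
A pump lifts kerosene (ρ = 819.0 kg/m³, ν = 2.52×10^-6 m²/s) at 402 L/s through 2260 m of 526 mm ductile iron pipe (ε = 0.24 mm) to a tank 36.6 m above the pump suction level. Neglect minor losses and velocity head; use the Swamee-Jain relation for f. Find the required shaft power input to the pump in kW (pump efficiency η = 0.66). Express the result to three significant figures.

V = 4Q/(πD²) = 1.850 m/s; Re = 3.86×10^5; ε/D = 4.56×10^-4; f = 0.01776
h_f = f(L/D)V²/2g = 13.31 m
Total head H = z + h_f = 36.6 + 13.31 = 49.91 m
P_hyd = ρgQH = 819.0·9.81·0.402·49.91 = 161.2 kW
P_shaft = P_hyd/η = 161.2/0.66 = 244.3 kW

P_shaft ≈ 244 kW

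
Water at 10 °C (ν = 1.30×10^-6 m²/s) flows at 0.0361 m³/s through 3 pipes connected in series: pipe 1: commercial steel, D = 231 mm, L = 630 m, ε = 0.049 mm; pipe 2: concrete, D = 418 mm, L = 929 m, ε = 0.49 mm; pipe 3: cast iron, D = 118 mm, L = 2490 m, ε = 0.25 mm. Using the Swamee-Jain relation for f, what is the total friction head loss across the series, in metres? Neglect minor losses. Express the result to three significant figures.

Pipe 1: V = 0.8614 m/s, Re = 1.53×10^5, ε/D = 2.12×10^-4, f = 0.01785, h_1 = f(L/D)V²/2g = 1.841 m
Pipe 2: V = 0.2631 m/s, Re = 8.46×10^4, ε/D = 0.00117, f = 0.02327, h_2 = f(L/D)V²/2g = 0.1824 m
Pipe 3: V = 3.301 m/s, Re = 3.00×10^5, ε/D = 0.00212, f = 0.02451, h_3 = f(L/D)V²/2g = 287.3 m
Series → Q common, losses add: H = Σh = 289.3 m

H ≈ 289 m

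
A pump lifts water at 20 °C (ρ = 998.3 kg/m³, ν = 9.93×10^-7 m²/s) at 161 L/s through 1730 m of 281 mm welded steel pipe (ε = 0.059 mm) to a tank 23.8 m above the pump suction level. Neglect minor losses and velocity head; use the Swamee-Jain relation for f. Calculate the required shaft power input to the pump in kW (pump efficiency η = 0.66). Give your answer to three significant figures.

V = 4Q/(πD²) = 2.596 m/s; Re = 7.35×10^5; ε/D = 2.10×10^-4; f = 0.01516
h_f = f(L/D)V²/2g = 32.06 m
Total head H = z + h_f = 23.8 + 32.06 = 55.86 m
P_hyd = ρgQH = 998.3·9.81·0.161·55.86 = 88.08 kW
P_shaft = P_hyd/η = 88.08/0.66 = 133.5 kW

P_shaft ≈ 133 kW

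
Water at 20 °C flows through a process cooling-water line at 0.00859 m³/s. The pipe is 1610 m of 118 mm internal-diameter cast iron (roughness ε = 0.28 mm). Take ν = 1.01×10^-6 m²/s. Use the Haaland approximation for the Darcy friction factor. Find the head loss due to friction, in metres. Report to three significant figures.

h_f ≈ 11.2 m

V = 4Q/(πD²) = 4·0.00859/(π·0.118²) = 0.7855 m/s
Re = VD/ν = 0.7855·0.118/1.01×10^-6 = 9.18×10^4 → turbulent
ε/D = 0.28/118 = 0.00237
Haaland: f = 0.02604
h_f = f(L/D)V²/(2g) = 0.02604·(1610/0.118)·0.7855²/(2·9.81) = 11.17 m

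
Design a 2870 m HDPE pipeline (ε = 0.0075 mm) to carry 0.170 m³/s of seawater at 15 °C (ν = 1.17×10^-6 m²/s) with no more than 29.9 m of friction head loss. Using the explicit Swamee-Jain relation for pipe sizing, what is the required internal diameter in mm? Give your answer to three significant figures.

D ≈ 317 mm

Swamee-Jain (Type III): D = 0.66·[ε^1.25·(LQ²/(gh_f))^4.75 + ν·Q^9.4·(L/(gh_f))^5.2]^0.04
LQ²/(gh_f) = 0.2828; L/(gh_f) = 9.785
Term 1 = ε^1.25·(…)^4.75 = 9.73×10^-10; Term 2 = ν·Q^9.4·(…)^5.2 = 9.67×10^-9
D = 0.66·(9.73×10^-10 + 9.67×10^-9)^0.04 = 0.3167 m = 317 mm
Check: V = 2.16 m/s, Re = 5.84×10^5, f = 0.01314, h_f = 28.3 m ≈ 29.9 m ✓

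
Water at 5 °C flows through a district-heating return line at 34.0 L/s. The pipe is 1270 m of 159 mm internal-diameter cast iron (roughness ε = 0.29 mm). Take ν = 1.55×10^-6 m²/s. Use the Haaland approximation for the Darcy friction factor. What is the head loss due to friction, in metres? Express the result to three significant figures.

V = 4Q/(πD²) = 4·0.0340/(π·0.159²) = 1.712 m/s
Re = VD/ν = 1.712·0.159/1.55×10^-6 = 1.76×10^5 → turbulent
ε/D = 0.29/159 = 0.00182
Haaland: f = 0.02385
h_f = f(L/D)V²/(2g) = 0.02385·(1270/0.159)·1.712²/(2·9.81) = 28.47 m

h_f ≈ 28.5 m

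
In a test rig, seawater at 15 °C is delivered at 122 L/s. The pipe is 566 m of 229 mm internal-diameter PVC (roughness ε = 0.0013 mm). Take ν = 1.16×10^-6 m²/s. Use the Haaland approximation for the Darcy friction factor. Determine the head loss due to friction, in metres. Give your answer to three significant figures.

h_f ≈ 14.1 m

V = 4Q/(πD²) = 4·0.122/(π·0.229²) = 2.962 m/s
Re = VD/ν = 2.962·0.229/1.16×10^-6 = 5.85×10^5 → turbulent
ε/D = 0.0013/229 = 5.68×10^-6
Haaland: f = 0.01277
h_f = f(L/D)V²/(2g) = 0.01277·(566/0.229)·2.962²/(2·9.81) = 14.12 m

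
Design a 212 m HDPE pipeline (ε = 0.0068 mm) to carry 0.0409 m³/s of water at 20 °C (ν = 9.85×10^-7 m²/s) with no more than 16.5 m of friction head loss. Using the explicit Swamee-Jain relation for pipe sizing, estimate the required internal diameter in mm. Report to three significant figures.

D ≈ 122 mm

Swamee-Jain (Type III): D = 0.66·[ε^1.25·(LQ²/(gh_f))^4.75 + ν·Q^9.4·(L/(gh_f))^5.2]^0.04
LQ²/(gh_f) = 0.002191; L/(gh_f) = 1.310
Term 1 = ε^1.25·(…)^4.75 = 8.10×10^-20; Term 2 = ν·Q^9.4·(…)^5.2 = 3.57×10^-19
D = 0.66·(8.10×10^-20 + 3.57×10^-19)^0.04 = 0.1217 m = 122 mm
Check: V = 3.52 m/s, Re = 4.34×10^5, f = 0.01419, h_f = 15.6 m ≈ 16.5 m ✓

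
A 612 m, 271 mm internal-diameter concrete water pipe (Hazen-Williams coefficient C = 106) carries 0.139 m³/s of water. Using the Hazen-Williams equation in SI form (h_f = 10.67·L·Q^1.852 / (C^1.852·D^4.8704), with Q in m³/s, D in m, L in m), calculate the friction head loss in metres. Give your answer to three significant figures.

h_f = 10.67·612·0.139^1.852 / (106^1.852·0.271^4.8704) = 17.32 m

h_f ≈ 17.3 m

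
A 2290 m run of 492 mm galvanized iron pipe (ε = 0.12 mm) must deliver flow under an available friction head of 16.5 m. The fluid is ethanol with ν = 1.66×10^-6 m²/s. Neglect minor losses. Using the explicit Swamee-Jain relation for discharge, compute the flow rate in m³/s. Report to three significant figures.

Swamee-Jain (Type II): Q = -0.965·√(gD⁵h_f/L)·ln[ε/(3.7D) + √(3.17ν²L/(gD³h_f))]
√(gD⁵h_f/L) = √(9.81·0.492⁵·16.5/2290) = 0.04514
ε/(3.7D) = 6.59×10^-5; √(3.17ν²L/(gD³h_f)) = 3.22×10^-5
Q = -0.965·0.04514·ln(9.813×10^-5) = 0.4020 m³/s
Check: V = 2.11 m/s, Re = 6.27×10^5, f = 0.01565, h_f = 16.6 m ≈ 16.5 m ✓

Q ≈ 0.402 m³/s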